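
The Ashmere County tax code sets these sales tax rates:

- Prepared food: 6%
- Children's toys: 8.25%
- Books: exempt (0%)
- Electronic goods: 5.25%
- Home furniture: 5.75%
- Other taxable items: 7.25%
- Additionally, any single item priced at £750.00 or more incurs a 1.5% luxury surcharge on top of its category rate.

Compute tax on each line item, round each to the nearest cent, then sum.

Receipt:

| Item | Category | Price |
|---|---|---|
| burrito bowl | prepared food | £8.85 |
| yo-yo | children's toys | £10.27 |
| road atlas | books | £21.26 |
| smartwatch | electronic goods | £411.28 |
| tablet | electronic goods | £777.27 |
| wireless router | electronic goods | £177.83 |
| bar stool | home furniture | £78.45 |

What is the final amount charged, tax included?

Burrito bowl £8.85: prepared food → 6% → £0.53
Yo-yo £10.27: children's toys → 8.25% → £0.85
Road atlas £21.26: books → 0% → £0.00
Smartwatch £411.28: electronic goods → 5.25% → £21.59
Tablet £777.27: electronic goods → 5.25% + 1.5% surcharge = 6.75% → £52.47
Wireless router £177.83: electronic goods → 5.25% → £9.34
Bar stool £78.45: home furniture → 5.75% → £4.51
Subtotal = £1485.21; tax = £89.29; total due = £1574.50

£1574.50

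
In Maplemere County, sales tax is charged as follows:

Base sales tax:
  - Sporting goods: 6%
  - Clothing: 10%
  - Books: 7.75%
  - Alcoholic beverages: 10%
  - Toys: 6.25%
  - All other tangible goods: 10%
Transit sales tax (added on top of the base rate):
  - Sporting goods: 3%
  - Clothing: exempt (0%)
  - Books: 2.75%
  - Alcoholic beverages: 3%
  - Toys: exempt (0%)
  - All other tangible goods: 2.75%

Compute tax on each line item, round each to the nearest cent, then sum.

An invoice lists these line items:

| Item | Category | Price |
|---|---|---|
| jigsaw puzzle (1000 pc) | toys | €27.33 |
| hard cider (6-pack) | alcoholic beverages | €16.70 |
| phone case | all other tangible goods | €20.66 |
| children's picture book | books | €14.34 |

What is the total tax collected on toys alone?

€1.71

Jigsaw puzzle (1000 pc) €27.33: toys → 6.25% + 0% transit = 6.25% → €1.71
Tax on toys = €1.71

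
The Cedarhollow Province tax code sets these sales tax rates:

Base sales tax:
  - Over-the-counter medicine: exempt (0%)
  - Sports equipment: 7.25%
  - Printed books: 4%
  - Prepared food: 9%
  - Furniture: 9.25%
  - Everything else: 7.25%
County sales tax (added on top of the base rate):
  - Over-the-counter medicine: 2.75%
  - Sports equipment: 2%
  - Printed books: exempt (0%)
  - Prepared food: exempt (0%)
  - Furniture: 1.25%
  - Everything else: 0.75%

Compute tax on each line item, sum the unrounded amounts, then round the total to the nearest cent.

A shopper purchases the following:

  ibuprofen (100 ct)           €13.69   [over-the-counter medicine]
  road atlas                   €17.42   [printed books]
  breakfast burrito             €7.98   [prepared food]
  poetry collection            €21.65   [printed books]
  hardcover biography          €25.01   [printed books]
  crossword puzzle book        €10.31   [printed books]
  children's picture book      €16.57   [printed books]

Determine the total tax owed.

€4.73

Ibuprofen (100 ct) €13.69: over-the-counter medicine → 0% + 2.75% county = 2.75% → €0.376475
Road atlas €17.42: printed books → 4% + 0% county = 4% → €0.6968
Breakfast burrito €7.98: prepared food → 9% + 0% county = 9% → €0.7182
Poetry collection €21.65: printed books → 4% + 0% county = 4% → €0.866
Hardcover biography €25.01: printed books → 4% + 0% county = 4% → €1.0004
Crossword puzzle book €10.31: printed books → 4% + 0% county = 4% → €0.4124
Children's picture book €16.57: printed books → 4% + 0% county = 4% → €0.6628
Unrounded tax sum = €4.733075 → €4.73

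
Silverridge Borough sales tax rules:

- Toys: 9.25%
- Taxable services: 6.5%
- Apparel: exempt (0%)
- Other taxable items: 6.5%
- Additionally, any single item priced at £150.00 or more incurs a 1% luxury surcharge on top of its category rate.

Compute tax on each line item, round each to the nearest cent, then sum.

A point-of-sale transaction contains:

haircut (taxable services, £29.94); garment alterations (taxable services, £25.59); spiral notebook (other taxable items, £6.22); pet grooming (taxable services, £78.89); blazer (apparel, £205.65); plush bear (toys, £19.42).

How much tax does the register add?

£13.00

Haircut £29.94: taxable services → 6.5% → £1.95
Garment alterations £25.59: taxable services → 6.5% → £1.66
Spiral notebook £6.22: other taxable items → 6.5% → £0.40
Pet grooming £78.89: taxable services → 6.5% → £5.13
Blazer £205.65: apparel → 0% + 1% surcharge = 1% → £2.06
Plush bear £19.42: toys → 9.25% → £1.80
Total tax = £1.95 + £1.66 + £0.40 + £5.13 + £2.06 + £1.80 = £13.00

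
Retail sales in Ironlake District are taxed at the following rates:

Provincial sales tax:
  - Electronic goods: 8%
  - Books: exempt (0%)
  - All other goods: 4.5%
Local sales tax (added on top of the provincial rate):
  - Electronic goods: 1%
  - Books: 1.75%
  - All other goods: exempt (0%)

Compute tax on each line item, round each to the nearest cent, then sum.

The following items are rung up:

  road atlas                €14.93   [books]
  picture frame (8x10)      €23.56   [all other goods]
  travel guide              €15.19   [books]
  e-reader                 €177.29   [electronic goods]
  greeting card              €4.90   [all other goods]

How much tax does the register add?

€17.77

Road atlas €14.93: books → 0% + 1.75% local = 1.75% → €0.26
Picture frame (8x10) €23.56: all other goods → 4.5% + 0% local = 4.5% → €1.06
Travel guide €15.19: books → 0% + 1.75% local = 1.75% → €0.27
E-reader €177.29: electronic goods → 8% + 1% local = 9% → €15.96
Greeting card €4.90: all other goods → 4.5% + 0% local = 4.5% → €0.22
Total tax = €0.26 + €1.06 + €0.27 + €15.96 + €0.22 = €17.77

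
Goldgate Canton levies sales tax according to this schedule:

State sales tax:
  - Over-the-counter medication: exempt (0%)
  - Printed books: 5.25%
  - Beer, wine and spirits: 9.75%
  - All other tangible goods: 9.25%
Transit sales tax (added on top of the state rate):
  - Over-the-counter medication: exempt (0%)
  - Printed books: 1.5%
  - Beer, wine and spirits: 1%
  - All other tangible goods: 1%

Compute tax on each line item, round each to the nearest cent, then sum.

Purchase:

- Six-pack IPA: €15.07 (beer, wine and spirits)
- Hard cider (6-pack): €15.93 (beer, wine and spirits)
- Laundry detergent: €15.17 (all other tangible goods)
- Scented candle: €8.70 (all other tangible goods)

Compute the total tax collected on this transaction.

Six-pack IPA €15.07: beer, wine and spirits → 9.75% + 1% transit = 10.75% → €1.62
Hard cider (6-pack) €15.93: beer, wine and spirits → 9.75% + 1% transit = 10.75% → €1.71
Laundry detergent €15.17: all other tangible goods → 9.25% + 1% transit = 10.25% → €1.55
Scented candle €8.70: all other tangible goods → 9.25% + 1% transit = 10.25% → €0.89
Total tax = €1.62 + €1.71 + €1.55 + €0.89 = €5.77

€5.77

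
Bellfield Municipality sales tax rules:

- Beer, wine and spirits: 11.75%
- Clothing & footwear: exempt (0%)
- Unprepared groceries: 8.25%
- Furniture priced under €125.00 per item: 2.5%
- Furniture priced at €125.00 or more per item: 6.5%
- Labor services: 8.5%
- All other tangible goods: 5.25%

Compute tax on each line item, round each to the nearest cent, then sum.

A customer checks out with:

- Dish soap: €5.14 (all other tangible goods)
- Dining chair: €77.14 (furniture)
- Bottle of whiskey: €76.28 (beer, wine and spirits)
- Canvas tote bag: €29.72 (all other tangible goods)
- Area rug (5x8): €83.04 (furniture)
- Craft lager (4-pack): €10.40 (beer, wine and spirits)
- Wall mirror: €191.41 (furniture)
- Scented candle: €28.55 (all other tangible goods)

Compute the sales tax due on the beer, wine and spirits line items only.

Bottle of whiskey €76.28: beer, wine and spirits → 11.75% → €8.96
Craft lager (4-pack) €10.40: beer, wine and spirits → 11.75% → €1.22
Tax on beer, wine and spirits = €8.96 + €1.22 = €10.18

€10.18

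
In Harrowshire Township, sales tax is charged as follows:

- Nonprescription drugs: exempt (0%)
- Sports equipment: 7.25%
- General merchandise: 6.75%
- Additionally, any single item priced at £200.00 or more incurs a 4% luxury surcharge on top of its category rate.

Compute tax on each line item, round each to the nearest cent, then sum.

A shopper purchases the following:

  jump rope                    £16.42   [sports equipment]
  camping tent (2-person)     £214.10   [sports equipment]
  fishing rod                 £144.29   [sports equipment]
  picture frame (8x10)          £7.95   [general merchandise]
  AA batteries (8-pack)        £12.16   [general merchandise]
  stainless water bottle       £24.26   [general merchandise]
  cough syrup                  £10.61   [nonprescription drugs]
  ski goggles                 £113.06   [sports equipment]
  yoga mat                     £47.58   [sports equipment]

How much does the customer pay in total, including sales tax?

Jump rope £16.42: sports equipment → 7.25% → £1.19
Camping tent (2-person) £214.10: sports equipment → 7.25% + 4% surcharge = 11.25% → £24.09
Fishing rod £144.29: sports equipment → 7.25% → £10.46
Picture frame (8x10) £7.95: general merchandise → 6.75% → £0.54
AA batteries (8-pack) £12.16: general merchandise → 6.75% → £0.82
Stainless water bottle £24.26: general merchandise → 6.75% → £1.64
Cough syrup £10.61: nonprescription drugs → 0% → £0.00
Ski goggles £113.06: sports equipment → 7.25% → £8.20
Yoga mat £47.58: sports equipment → 7.25% → £3.45
Subtotal = £590.43; tax = £50.39; total due = £640.82

£640.82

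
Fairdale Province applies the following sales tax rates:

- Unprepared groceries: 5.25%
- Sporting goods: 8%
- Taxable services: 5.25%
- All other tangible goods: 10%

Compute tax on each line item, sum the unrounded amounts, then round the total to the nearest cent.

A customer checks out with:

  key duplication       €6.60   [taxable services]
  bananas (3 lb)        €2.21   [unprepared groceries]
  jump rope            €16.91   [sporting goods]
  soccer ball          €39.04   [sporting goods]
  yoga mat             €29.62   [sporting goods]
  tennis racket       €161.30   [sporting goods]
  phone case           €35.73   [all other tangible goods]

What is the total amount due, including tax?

Key duplication €6.60: taxable services → 5.25% → €0.3465
Bananas (3 lb) €2.21: unprepared groceries → 5.25% → €0.116025
Jump rope €16.91: sporting goods → 8% → €1.3528
Soccer ball €39.04: sporting goods → 8% → €3.1232
Yoga mat €29.62: sporting goods → 8% → €2.3696
Tennis racket €161.30: sporting goods → 8% → €12.904
Phone case €35.73: all other tangible goods → 10% → €3.573
Subtotal = €291.41; unrounded tax = €23.785125 → €23.79; total due = €315.20

€315.20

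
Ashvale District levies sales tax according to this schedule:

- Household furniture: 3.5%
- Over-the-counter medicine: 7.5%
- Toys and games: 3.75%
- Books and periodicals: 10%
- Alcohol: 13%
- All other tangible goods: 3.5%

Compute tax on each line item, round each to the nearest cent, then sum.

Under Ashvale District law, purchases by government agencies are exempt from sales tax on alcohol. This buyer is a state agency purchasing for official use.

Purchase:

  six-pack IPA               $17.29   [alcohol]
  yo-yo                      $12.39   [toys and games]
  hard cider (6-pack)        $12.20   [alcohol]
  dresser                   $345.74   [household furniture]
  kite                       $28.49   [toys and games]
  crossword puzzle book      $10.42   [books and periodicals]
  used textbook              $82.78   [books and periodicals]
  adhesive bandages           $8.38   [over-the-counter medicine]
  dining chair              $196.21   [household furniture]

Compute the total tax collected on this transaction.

Six-pack IPA $17.29: alcohol, buyer-exempt → 0% → $0.00
Yo-yo $12.39: toys and games → 3.75% → $0.46
Hard cider (6-pack) $12.20: alcohol, buyer-exempt → 0% → $0.00
Dresser $345.74: household furniture → 3.5% → $12.10
Kite $28.49: toys and games → 3.75% → $1.07
Crossword puzzle book $10.42: books and periodicals → 10% → $1.04
Used textbook $82.78: books and periodicals → 10% → $8.28
Adhesive bandages $8.38: over-the-counter medicine → 7.5% → $0.63
Dining chair $196.21: household furniture → 3.5% → $6.87
Total tax = $0.46 + $12.10 + $1.07 + $1.04 + $8.28 + $0.63 + $6.87 = $30.45

$30.45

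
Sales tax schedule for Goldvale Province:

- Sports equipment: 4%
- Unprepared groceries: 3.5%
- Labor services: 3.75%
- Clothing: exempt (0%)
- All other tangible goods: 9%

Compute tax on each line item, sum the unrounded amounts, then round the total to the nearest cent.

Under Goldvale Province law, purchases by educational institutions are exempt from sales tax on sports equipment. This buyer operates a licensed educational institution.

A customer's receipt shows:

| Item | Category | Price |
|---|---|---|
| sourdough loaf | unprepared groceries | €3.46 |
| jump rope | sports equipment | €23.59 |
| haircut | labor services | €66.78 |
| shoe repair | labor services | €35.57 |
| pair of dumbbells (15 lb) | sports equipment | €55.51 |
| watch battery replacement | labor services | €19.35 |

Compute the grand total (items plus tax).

€208.94

Sourdough loaf €3.46: unprepared groceries → 3.5% → €0.1211
Jump rope €23.59: sports equipment, buyer-exempt → 0% → €0.00
Haircut €66.78: labor services → 3.75% → €2.50425
Shoe repair €35.57: labor services → 3.75% → €1.333875
Pair of dumbbells (15 lb) €55.51: sports equipment, buyer-exempt → 0% → €0.00
Watch battery replacement €19.35: labor services → 3.75% → €0.725625
Subtotal = €204.26; unrounded tax = €4.68485 → €4.68; total due = €208.94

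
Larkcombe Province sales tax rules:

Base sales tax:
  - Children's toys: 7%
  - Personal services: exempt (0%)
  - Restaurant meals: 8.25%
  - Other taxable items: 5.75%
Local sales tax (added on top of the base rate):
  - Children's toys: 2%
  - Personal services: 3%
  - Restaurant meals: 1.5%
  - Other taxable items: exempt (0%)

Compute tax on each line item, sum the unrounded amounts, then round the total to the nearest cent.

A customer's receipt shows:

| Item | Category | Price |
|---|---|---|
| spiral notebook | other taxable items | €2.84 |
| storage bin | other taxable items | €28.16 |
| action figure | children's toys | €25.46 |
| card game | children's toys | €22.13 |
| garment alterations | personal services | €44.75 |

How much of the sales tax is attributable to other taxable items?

Spiral notebook €2.84: other taxable items → 5.75% + 0% local = 5.75% → €0.1633
Storage bin €28.16: other taxable items → 5.75% + 0% local = 5.75% → €1.6192
Tax on other taxable items: unrounded sum = €1.7825 → €1.78

€1.78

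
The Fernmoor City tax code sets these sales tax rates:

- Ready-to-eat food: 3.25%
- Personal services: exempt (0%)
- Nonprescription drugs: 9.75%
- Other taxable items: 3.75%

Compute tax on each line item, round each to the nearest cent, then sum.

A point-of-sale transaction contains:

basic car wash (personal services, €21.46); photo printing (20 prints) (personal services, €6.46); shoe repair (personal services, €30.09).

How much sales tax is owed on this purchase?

€0.00

Basic car wash €21.46: personal services → 0% → €0.00
Photo printing (20 prints) €6.46: personal services → 0% → €0.00
Shoe repair €30.09: personal services → 0% → €0.00
Total tax = €0.00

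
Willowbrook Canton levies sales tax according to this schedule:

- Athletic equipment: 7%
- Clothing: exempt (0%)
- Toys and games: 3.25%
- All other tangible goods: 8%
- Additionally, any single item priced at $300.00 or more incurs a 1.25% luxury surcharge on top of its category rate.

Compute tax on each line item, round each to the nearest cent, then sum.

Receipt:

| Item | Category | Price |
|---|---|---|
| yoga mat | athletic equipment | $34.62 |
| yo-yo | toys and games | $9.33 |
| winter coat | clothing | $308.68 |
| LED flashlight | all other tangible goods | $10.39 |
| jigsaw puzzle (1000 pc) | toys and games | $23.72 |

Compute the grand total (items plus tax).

$394.92

Yoga mat $34.62: athletic equipment → 7% → $2.42
Yo-yo $9.33: toys and games → 3.25% → $0.30
Winter coat $308.68: clothing → 0% + 1.25% surcharge = 1.25% → $3.86
LED flashlight $10.39: all other tangible goods → 8% → $0.83
Jigsaw puzzle (1000 pc) $23.72: toys and games → 3.25% → $0.77
Subtotal = $386.74; tax = $8.18; total due = $394.92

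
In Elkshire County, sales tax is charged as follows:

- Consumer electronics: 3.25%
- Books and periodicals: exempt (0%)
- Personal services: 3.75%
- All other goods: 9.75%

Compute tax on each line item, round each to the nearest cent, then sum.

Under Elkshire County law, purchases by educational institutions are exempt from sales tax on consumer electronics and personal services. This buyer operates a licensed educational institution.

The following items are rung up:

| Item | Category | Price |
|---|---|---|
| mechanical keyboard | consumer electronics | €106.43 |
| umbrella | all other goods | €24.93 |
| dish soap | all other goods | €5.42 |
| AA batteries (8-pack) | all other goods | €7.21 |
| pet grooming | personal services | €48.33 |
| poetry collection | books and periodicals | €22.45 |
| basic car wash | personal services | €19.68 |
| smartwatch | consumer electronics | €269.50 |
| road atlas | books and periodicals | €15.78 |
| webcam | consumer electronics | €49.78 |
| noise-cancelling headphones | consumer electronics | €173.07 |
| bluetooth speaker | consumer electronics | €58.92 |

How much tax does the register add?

Mechanical keyboard €106.43: consumer electronics, buyer-exempt → 0% → €0.00
Umbrella €24.93: all other goods → 9.75% → €2.43
Dish soap €5.42: all other goods → 9.75% → €0.53
AA batteries (8-pack) €7.21: all other goods → 9.75% → €0.70
Pet grooming €48.33: personal services, buyer-exempt → 0% → €0.00
Poetry collection €22.45: books and periodicals → 0% → €0.00
Basic car wash €19.68: personal services, buyer-exempt → 0% → €0.00
Smartwatch €269.50: consumer electronics, buyer-exempt → 0% → €0.00
Road atlas €15.78: books and periodicals → 0% → €0.00
Webcam €49.78: consumer electronics, buyer-exempt → 0% → €0.00
Noise-cancelling headphones €173.07: consumer electronics, buyer-exempt → 0% → €0.00
Bluetooth speaker €58.92: consumer electronics, buyer-exempt → 0% → €0.00
Total tax = €2.43 + €0.53 + €0.70 = €3.66

€3.66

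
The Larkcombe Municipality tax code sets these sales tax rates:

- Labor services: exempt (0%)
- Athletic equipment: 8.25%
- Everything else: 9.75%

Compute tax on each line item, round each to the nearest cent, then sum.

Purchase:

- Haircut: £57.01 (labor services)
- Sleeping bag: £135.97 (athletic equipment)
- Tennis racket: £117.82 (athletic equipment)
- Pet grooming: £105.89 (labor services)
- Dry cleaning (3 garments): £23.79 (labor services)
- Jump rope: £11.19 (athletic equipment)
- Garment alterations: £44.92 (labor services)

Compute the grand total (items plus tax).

Haircut £57.01: labor services → 0% → £0.00
Sleeping bag £135.97: athletic equipment → 8.25% → £11.22
Tennis racket £117.82: athletic equipment → 8.25% → £9.72
Pet grooming £105.89: labor services → 0% → £0.00
Dry cleaning (3 garments) £23.79: labor services → 0% → £0.00
Jump rope £11.19: athletic equipment → 8.25% → £0.92
Garment alterations £44.92: labor services → 0% → £0.00
Subtotal = £496.59; tax = £21.86; total due = £518.45

£518.45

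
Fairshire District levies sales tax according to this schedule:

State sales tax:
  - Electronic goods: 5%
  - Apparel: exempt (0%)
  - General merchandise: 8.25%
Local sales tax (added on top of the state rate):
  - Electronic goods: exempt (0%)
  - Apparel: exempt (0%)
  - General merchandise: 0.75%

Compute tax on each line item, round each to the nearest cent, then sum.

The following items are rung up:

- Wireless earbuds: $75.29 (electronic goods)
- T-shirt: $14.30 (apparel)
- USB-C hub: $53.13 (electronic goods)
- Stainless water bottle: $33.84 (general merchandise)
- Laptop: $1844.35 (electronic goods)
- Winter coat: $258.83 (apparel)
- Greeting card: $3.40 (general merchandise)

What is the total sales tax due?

$102.00

Wireless earbuds $75.29: electronic goods → 5% + 0% local = 5% → $3.76
T-shirt $14.30: apparel → 0% + 0% local = 0% → $0.00
USB-C hub $53.13: electronic goods → 5% + 0% local = 5% → $2.66
Stainless water bottle $33.84: general merchandise → 8.25% + 0.75% local = 9% → $3.05
Laptop $1844.35: electronic goods → 5% + 0% local = 5% → $92.22
Winter coat $258.83: apparel → 0% + 0% local = 0% → $0.00
Greeting card $3.40: general merchandise → 8.25% + 0.75% local = 9% → $0.31
Total tax = $3.76 + $2.66 + $3.05 + $92.22 + $0.31 = $102.00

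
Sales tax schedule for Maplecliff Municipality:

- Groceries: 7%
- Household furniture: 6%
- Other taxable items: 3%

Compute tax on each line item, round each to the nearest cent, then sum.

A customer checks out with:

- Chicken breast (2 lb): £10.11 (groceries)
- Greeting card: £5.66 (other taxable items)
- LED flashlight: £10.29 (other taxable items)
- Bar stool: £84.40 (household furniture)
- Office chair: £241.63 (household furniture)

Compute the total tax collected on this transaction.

Chicken breast (2 lb) £10.11: groceries → 7% → £0.71
Greeting card £5.66: other taxable items → 3% → £0.17
LED flashlight £10.29: other taxable items → 3% → £0.31
Bar stool £84.40: household furniture → 6% → £5.06
Office chair £241.63: household furniture → 6% → £14.50
Total tax = £0.71 + £0.17 + £0.31 + £5.06 + £14.50 = £20.75

£20.75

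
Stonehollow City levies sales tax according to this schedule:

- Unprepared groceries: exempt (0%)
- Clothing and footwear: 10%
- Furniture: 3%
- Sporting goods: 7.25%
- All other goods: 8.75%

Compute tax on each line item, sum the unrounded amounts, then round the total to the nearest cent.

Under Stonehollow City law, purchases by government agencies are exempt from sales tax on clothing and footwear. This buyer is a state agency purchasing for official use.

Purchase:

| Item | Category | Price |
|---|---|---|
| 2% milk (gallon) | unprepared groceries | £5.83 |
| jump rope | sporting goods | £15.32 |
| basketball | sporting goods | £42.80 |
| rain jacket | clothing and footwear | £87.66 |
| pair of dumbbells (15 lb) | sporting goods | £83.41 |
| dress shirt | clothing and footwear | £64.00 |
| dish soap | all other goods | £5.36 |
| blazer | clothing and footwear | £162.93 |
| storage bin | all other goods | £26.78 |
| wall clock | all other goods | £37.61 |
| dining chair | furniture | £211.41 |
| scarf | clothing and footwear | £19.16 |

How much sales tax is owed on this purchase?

£22.71

2% milk (gallon) £5.83: unprepared groceries → 0% → £0.00
Jump rope £15.32: sporting goods → 7.25% → £1.1107
Basketball £42.80: sporting goods → 7.25% → £3.103
Rain jacket £87.66: clothing and footwear, buyer-exempt → 0% → £0.00
Pair of dumbbells (15 lb) £83.41: sporting goods → 7.25% → £6.047225
Dress shirt £64.00: clothing and footwear, buyer-exempt → 0% → £0.00
Dish soap £5.36: all other goods → 8.75% → £0.469
Blazer £162.93: clothing and footwear, buyer-exempt → 0% → £0.00
Storage bin £26.78: all other goods → 8.75% → £2.34325
Wall clock £37.61: all other goods → 8.75% → £3.290875
Dining chair £211.41: furniture → 3% → £6.3423
Scarf £19.16: clothing and footwear, buyer-exempt → 0% → £0.00
Unrounded tax sum = £22.70635 → £22.71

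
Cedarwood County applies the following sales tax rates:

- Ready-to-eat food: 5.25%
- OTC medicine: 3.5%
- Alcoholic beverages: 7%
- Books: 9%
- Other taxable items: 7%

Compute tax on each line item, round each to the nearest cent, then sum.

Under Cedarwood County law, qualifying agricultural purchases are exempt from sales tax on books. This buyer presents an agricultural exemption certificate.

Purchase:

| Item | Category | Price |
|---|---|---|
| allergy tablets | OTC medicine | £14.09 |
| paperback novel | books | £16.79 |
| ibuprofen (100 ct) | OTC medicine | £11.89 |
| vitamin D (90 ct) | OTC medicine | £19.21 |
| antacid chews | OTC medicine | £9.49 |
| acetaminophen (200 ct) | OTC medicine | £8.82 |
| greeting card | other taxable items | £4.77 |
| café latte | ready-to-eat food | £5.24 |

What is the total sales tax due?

£2.83

Allergy tablets £14.09: OTC medicine → 3.5% → £0.49
Paperback novel £16.79: books, buyer-exempt → 0% → £0.00
Ibuprofen (100 ct) £11.89: OTC medicine → 3.5% → £0.42
Vitamin D (90 ct) £19.21: OTC medicine → 3.5% → £0.67
Antacid chews £9.49: OTC medicine → 3.5% → £0.33
Acetaminophen (200 ct) £8.82: OTC medicine → 3.5% → £0.31
Greeting card £4.77: other taxable items → 7% → £0.33
Café latte £5.24: ready-to-eat food → 5.25% → £0.28
Total tax = £0.49 + £0.42 + £0.67 + £0.33 + £0.31 + £0.33 + £0.28 = £2.83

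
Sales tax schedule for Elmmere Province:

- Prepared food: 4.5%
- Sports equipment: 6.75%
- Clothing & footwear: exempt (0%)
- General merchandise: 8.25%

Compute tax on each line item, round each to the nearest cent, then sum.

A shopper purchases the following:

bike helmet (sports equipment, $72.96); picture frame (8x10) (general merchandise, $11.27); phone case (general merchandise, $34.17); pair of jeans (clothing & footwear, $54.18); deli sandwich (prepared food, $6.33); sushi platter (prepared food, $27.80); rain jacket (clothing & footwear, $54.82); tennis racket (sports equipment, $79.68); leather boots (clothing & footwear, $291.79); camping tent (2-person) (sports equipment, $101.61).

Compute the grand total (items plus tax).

$757.05

Bike helmet $72.96: sports equipment → 6.75% → $4.92
Picture frame (8x10) $11.27: general merchandise → 8.25% → $0.93
Phone case $34.17: general merchandise → 8.25% → $2.82
Pair of jeans $54.18: clothing & footwear → 0% → $0.00
Deli sandwich $6.33: prepared food → 4.5% → $0.28
Sushi platter $27.80: prepared food → 4.5% → $1.25
Rain jacket $54.82: clothing & footwear → 0% → $0.00
Tennis racket $79.68: sports equipment → 6.75% → $5.38
Leather boots $291.79: clothing & footwear → 0% → $0.00
Camping tent (2-person) $101.61: sports equipment → 6.75% → $6.86
Subtotal = $734.61; tax = $22.44; total due = $757.05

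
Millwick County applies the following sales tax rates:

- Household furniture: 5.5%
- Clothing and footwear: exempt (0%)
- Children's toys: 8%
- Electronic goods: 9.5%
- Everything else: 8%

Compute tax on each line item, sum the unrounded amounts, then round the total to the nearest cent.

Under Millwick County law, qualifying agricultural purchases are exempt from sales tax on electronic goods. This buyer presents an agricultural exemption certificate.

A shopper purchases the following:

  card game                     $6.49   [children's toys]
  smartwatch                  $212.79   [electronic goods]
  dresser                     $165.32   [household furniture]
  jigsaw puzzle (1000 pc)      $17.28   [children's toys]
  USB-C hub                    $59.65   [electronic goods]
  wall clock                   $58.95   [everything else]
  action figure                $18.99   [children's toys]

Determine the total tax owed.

$17.23

Card game $6.49: children's toys → 8% → $0.5192
Smartwatch $212.79: electronic goods, buyer-exempt → 0% → $0.00
Dresser $165.32: household furniture → 5.5% → $9.0926
Jigsaw puzzle (1000 pc) $17.28: children's toys → 8% → $1.3824
USB-C hub $59.65: electronic goods, buyer-exempt → 0% → $0.00
Wall clock $58.95: everything else → 8% → $4.716
Action figure $18.99: children's toys → 8% → $1.5192
Unrounded tax sum = $17.2294 → $17.23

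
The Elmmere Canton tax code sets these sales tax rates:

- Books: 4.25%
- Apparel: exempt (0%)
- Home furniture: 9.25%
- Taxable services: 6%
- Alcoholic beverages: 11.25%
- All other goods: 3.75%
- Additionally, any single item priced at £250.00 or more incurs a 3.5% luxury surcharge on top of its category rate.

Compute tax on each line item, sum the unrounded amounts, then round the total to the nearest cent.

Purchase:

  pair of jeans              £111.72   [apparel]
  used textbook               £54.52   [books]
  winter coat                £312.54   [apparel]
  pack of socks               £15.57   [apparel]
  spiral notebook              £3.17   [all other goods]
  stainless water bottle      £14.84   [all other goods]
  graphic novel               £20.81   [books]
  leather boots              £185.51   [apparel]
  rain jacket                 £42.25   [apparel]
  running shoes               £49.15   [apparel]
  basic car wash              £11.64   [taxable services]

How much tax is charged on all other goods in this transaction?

£0.68

Spiral notebook £3.17: all other goods → 3.75% → £0.118875
Stainless water bottle £14.84: all other goods → 3.75% → £0.5565
Tax on all other goods: unrounded sum = £0.675375 → £0.68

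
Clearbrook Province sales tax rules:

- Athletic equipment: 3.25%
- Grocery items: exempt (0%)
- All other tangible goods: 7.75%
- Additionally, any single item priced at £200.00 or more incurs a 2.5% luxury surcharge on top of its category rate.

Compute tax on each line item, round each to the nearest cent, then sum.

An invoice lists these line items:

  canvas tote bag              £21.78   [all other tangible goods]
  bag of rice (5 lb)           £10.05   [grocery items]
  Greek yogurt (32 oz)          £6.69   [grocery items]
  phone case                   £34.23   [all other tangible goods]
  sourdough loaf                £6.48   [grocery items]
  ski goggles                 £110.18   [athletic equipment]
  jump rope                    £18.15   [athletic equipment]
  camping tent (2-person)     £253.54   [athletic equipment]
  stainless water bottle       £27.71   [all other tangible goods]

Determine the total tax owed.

£25.24

Canvas tote bag £21.78: all other tangible goods → 7.75% → £1.69
Bag of rice (5 lb) £10.05: grocery items → 0% → £0.00
Greek yogurt (32 oz) £6.69: grocery items → 0% → £0.00
Phone case £34.23: all other tangible goods → 7.75% → £2.65
Sourdough loaf £6.48: grocery items → 0% → £0.00
Ski goggles £110.18: athletic equipment → 3.25% → £3.58
Jump rope £18.15: athletic equipment → 3.25% → £0.59
Camping tent (2-person) £253.54: athletic equipment → 3.25% + 2.5% surcharge = 5.75% → £14.58
Stainless water bottle £27.71: all other tangible goods → 7.75% → £2.15
Total tax = £1.69 + £2.65 + £3.58 + £0.59 + £14.58 + £2.15 = £25.24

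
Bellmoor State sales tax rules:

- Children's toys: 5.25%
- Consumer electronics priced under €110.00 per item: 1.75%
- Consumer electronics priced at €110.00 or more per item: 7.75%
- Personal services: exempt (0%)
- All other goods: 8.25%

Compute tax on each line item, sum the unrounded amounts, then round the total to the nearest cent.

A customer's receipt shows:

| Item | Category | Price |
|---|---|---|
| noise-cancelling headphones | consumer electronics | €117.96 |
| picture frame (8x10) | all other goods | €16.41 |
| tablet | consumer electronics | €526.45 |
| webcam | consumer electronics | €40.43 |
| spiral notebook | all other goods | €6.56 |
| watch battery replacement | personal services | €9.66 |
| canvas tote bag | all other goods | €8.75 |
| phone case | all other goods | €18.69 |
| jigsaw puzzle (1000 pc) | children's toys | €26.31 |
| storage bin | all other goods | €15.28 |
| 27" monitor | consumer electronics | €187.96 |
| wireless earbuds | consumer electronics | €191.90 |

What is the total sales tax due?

€86.89

Noise-cancelling headphones €117.96: consumer electronics, €110.00 or more → 7.75% → €9.1419
Picture frame (8x10) €16.41: all other goods → 8.25% → €1.353825
Tablet €526.45: consumer electronics, €110.00 or more → 7.75% → €40.799875
Webcam €40.43: consumer electronics, under €110.00 → 1.75% → €0.707525
Spiral notebook €6.56: all other goods → 8.25% → €0.5412
Watch battery replacement €9.66: personal services → 0% → €0.00
Canvas tote bag €8.75: all other goods → 8.25% → €0.721875
Phone case €18.69: all other goods → 8.25% → €1.541925
Jigsaw puzzle (1000 pc) €26.31: children's toys → 5.25% → €1.381275
Storage bin €15.28: all other goods → 8.25% → €1.2606
27" monitor €187.96: consumer electronics, €110.00 or more → 7.75% → €14.5669
Wireless earbuds €191.90: consumer electronics, €110.00 or more → 7.75% → €14.87225
Unrounded tax sum = €86.88915 → €86.89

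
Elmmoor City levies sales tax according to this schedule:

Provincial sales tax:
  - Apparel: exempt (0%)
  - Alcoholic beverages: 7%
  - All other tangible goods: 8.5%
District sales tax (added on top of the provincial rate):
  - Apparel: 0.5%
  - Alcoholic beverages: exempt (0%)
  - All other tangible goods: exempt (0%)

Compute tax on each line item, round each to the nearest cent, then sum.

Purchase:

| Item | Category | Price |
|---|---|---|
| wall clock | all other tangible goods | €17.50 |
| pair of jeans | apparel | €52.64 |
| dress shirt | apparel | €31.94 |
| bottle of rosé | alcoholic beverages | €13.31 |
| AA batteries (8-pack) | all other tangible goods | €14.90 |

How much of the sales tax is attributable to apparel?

Pair of jeans €52.64: apparel → 0% + 0.5% district = 0.5% → €0.26
Dress shirt €31.94: apparel → 0% + 0.5% district = 0.5% → €0.16
Tax on apparel = €0.26 + €0.16 = €0.42

€0.42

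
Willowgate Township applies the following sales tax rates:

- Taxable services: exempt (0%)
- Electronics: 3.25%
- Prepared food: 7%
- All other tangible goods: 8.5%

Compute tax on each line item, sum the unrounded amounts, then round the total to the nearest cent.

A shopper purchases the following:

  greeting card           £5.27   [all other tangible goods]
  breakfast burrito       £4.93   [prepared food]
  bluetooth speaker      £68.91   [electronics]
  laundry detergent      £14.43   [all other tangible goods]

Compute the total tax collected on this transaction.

£4.26

Greeting card £5.27: all other tangible goods → 8.5% → £0.44795
Breakfast burrito £4.93: prepared food → 7% → £0.3451
Bluetooth speaker £68.91: electronics → 3.25% → £2.239575
Laundry detergent £14.43: all other tangible goods → 8.5% → £1.22655
Unrounded tax sum = £4.259175 → £4.26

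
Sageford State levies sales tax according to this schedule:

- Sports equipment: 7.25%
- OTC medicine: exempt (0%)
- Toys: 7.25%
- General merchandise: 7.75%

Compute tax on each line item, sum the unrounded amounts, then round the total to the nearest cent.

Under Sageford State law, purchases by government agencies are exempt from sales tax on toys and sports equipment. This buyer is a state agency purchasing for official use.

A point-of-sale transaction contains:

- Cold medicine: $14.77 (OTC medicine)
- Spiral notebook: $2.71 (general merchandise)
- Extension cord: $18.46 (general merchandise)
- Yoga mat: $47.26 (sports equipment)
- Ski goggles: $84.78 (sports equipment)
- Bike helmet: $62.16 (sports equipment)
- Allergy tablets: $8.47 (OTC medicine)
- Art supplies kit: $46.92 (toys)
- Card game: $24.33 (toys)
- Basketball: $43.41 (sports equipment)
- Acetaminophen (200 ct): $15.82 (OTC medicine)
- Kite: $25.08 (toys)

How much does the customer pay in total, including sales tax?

Cold medicine $14.77: OTC medicine → 0% → $0.00
Spiral notebook $2.71: general merchandise → 7.75% → $0.210025
Extension cord $18.46: general merchandise → 7.75% → $1.43065
Yoga mat $47.26: sports equipment, buyer-exempt → 0% → $0.00
Ski goggles $84.78: sports equipment, buyer-exempt → 0% → $0.00
Bike helmet $62.16: sports equipment, buyer-exempt → 0% → $0.00
Allergy tablets $8.47: OTC medicine → 0% → $0.00
Art supplies kit $46.92: toys, buyer-exempt → 0% → $0.00
Card game $24.33: toys, buyer-exempt → 0% → $0.00
Basketball $43.41: sports equipment, buyer-exempt → 0% → $0.00
Acetaminophen (200 ct) $15.82: OTC medicine → 0% → $0.00
Kite $25.08: toys, buyer-exempt → 0% → $0.00
Subtotal = $394.17; unrounded tax = $1.640675 → $1.64; total due = $395.81

$395.81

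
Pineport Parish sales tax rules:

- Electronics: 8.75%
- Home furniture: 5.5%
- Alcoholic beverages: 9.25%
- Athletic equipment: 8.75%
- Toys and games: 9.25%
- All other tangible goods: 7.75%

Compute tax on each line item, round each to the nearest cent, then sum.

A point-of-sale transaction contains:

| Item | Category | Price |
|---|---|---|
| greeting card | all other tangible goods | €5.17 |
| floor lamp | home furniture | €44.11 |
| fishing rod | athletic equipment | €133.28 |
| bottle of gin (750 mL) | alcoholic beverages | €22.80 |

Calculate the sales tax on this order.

Greeting card €5.17: all other tangible goods → 7.75% → €0.40
Floor lamp €44.11: home furniture → 5.5% → €2.43
Fishing rod €133.28: athletic equipment → 8.75% → €11.66
Bottle of gin (750 mL) €22.80: alcoholic beverages → 9.25% → €2.11
Total tax = €0.40 + €2.43 + €11.66 + €2.11 = €16.60

€16.60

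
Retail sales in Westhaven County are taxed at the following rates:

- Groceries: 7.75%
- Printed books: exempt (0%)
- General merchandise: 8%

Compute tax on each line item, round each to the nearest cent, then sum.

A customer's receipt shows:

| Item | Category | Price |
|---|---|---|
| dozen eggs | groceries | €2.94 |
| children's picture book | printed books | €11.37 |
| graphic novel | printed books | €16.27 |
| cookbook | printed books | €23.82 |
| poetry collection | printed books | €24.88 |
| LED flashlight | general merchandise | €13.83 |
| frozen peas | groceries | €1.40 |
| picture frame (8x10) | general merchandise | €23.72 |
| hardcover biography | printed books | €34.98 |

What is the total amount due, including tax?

Dozen eggs €2.94: groceries → 7.75% → €0.23
Children's picture book €11.37: printed books → 0% → €0.00
Graphic novel €16.27: printed books → 0% → €0.00
Cookbook €23.82: printed books → 0% → €0.00
Poetry collection €24.88: printed books → 0% → €0.00
LED flashlight €13.83: general merchandise → 8% → €1.11
Frozen peas €1.40: groceries → 7.75% → €0.11
Picture frame (8x10) €23.72: general merchandise → 8% → €1.90
Hardcover biography €34.98: printed books → 0% → €0.00
Subtotal = €153.21; tax = €3.35; total due = €156.56

€156.56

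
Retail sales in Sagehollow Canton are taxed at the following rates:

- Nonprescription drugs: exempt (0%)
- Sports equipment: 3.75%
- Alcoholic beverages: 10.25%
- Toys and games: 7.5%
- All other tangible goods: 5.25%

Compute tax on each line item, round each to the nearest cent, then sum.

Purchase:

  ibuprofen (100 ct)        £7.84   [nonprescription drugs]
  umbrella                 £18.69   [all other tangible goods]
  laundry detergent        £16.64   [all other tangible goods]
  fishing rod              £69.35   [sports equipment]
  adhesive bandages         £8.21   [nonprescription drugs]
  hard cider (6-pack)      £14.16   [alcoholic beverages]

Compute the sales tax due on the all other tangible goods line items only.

£1.85

Umbrella £18.69: all other tangible goods → 5.25% → £0.98
Laundry detergent £16.64: all other tangible goods → 5.25% → £0.87
Tax on all other tangible goods = £0.98 + £0.87 = £1.85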